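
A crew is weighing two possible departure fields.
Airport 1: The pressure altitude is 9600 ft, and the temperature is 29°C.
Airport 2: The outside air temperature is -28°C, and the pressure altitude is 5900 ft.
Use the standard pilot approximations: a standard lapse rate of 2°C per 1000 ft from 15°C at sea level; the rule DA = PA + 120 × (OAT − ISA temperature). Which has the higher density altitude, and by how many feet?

Airport 1: ISA temp = -4.2°C, deviation +33.2°C, DA = 9600 + 120 × 33.2 = 13584 ft.
Airport 2: ISA temp = 3.2°C, deviation -31.2°C, DA = 5900 + 120 × (-31.2) = 2156 ft.
Airport 1 is higher by 13584 − 2156 = 11428 ft.

Airport 1 by 11428 ft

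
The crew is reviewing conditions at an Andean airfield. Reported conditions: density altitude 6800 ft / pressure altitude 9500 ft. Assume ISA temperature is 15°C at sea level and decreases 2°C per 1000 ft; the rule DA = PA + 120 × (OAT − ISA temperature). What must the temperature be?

Density altitude − pressure altitude = 6800 − 9500 = -2700 ft.
At 120 ft/°C that is an ISA deviation of -2700/120 = -22.5°C.
ISA temperature at 9500 ft = 15 − 2 × (9500/1000) = -4°C.
OAT = ISA + deviation = -4 + (-22.5) = -26.5°C.

-26.5°C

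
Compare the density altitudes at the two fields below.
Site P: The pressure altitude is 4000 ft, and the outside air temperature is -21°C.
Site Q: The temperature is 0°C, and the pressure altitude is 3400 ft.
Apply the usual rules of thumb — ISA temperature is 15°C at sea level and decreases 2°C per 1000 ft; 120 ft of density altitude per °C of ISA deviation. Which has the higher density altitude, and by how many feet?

Site P: ISA temp = 7°C, deviation -28°C, DA = 4000 + 120 × (-28) = 640 ft.
Site Q: ISA temp = 8.2°C, deviation -8.2°C, DA = 3400 + 120 × (-8.2) = 2416 ft.
Site Q is higher by 2416 − 640 = 1776 ft.

Site Q by 1776 ft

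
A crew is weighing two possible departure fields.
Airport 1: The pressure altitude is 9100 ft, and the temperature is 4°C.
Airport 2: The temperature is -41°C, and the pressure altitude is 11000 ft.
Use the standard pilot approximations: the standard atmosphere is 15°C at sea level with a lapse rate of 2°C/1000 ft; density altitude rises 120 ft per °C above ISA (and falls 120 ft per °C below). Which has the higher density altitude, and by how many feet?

Airport 1: ISA temp = -3.2°C, deviation +7.2°C, DA = 9100 + 120 × 7.2 = 9964 ft.
Airport 2: ISA temp = -7°C, deviation -34°C, DA = 11000 + 120 × (-34) = 6920 ft.
Airport 1 is higher by 9964 − 6920 = 3044 ft.

Airport 1 by 3044 ft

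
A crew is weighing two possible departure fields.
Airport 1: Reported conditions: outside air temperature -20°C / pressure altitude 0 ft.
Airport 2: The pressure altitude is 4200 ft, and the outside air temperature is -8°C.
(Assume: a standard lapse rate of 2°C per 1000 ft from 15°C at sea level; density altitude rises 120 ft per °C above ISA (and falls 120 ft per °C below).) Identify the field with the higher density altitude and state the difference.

Airport 1: ISA temp = 15°C, deviation -35°C, DA = 0 + 120 × (-35) = -4200 ft.
Airport 2: ISA temp = 6.6°C, deviation -14.6°C, DA = 4200 + 120 × (-14.6) = 2448 ft.
Airport 2 is higher by 2448 − (-4200) = 6648 ft.

Airport 2 by 6648 ft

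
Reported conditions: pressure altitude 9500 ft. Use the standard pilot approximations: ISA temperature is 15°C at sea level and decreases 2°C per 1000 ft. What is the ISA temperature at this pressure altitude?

-4°C

ISA temperature = 15 − 2 × (9500/1000) = 15 − 19 = -4°C.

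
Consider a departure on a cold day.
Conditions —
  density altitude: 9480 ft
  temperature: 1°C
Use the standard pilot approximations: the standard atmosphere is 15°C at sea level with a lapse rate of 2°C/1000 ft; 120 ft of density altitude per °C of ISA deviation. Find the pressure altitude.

9000 ft

DA = PA + 120 × (OAT − (15 − 2·PA/1000)) = PA + 120·OAT − 1800 + 0.24·PA = 1.24·PA + 120·OAT − 1800.
So 1.24·PA = 9480 − 120 × 1 + 1800 = 11160.
PA = 11160 / 1.24 = 9000 ft.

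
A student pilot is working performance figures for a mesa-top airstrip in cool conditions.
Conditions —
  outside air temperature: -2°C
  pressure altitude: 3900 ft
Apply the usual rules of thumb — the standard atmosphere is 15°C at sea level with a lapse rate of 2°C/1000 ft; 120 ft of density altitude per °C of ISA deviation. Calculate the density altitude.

2796 ft

ISA temperature at 3900 ft = 15 − 2 × (3900/1000) = 7.2°C.
ISA deviation = -2 − 7.2 = -9.2°C.
Density altitude = 3900 + 120 × (-9.2) = 3900 + (-1104) = 2796 ft.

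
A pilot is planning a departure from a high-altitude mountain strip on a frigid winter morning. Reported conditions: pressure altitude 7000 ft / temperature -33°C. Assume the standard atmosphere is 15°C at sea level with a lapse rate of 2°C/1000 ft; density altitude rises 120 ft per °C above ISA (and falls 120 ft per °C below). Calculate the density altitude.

2920 ft

ISA temperature at 7000 ft = 15 − 2 × (7000/1000) = 1°C.
ISA deviation = -33 − 1 = -34°C.
Density altitude = 7000 + 120 × (-34) = 7000 + (-4080) = 2920 ft.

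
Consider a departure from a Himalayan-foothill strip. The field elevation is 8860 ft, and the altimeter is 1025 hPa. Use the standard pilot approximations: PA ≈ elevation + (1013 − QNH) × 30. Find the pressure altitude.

8500 ft

Pressure correction = (1013 − 1025) × 30 = -360 ft.
Pressure altitude = 8860 + (-360) = 8500 ft.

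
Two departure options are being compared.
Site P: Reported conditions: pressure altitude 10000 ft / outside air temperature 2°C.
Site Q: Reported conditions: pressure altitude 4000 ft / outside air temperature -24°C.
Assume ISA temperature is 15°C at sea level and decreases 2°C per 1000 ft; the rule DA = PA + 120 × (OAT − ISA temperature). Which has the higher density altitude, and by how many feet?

Site P by 10560 ft

Site P: ISA temp = -5°C, deviation +7°C, DA = 10000 + 120 × 7 = 10840 ft.
Site Q: ISA temp = 7°C, deviation -31°C, DA = 4000 + 120 × (-31) = 280 ft.
Site P is higher by 10840 − 280 = 10560 ft.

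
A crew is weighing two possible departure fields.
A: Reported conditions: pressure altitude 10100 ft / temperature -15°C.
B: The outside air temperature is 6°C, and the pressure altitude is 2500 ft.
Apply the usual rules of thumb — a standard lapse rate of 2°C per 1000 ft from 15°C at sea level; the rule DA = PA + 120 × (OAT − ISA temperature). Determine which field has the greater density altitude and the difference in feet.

A by 6904 ft

A: ISA temp = -5.2°C, deviation -9.8°C, DA = 10100 + 120 × (-9.8) = 8924 ft.
B: ISA temp = 10°C, deviation -4°C, DA = 2500 + 120 × (-4) = 2020 ft.
A is higher by 8924 − 2020 = 6904 ft.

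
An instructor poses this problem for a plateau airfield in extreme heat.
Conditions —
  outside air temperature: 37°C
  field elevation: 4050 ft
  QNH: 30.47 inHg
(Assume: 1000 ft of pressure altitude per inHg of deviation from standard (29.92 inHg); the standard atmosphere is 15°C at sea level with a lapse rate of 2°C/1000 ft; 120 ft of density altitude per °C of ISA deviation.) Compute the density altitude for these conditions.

6980 ft

Pressure altitude = 4050 + (29.92 − 30.47) × 1000 = 4050 + (-550) = 3500 ft.
ISA temperature at 3500 ft = 15 − 2 × (3500/1000) = 8°C.
ISA deviation = 37 − 8 = +29°C.
Density altitude = 3500 + 120 × (29) = 6980 ft.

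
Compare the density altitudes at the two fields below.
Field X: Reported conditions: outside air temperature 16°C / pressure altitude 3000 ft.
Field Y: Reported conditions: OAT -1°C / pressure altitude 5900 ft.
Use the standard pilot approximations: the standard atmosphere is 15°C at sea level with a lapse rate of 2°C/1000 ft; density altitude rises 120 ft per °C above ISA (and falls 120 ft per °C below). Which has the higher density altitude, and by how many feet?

Field Y by 1556 ft

Field X: ISA temp = 9°C, deviation +7°C, DA = 3000 + 120 × 7 = 3840 ft.
Field Y: ISA temp = 3.2°C, deviation -4.2°C, DA = 5900 + 120 × (-4.2) = 5396 ft.
Field Y is higher by 5396 − 3840 = 1556 ft.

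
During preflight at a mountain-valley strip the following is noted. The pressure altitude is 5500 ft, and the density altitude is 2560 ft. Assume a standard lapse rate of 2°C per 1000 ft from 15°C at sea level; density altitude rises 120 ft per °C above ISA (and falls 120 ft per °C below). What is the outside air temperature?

Density altitude − pressure altitude = 2560 − 5500 = -2940 ft.
At 120 ft/°C that is an ISA deviation of -2940/120 = -24.5°C.
ISA temperature at 5500 ft = 15 − 2 × (5500/1000) = 4°C.
OAT = ISA + deviation = 4 + (-24.5) = -20.5°C.

-20.5°C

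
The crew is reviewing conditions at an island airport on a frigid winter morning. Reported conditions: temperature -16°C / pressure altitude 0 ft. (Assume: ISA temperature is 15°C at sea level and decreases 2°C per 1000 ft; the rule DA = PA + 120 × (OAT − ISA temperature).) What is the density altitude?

-3720 ft

ISA temperature at 0 ft = 15 − 2 × (0/1000) = 15°C.
ISA deviation = -16 − 15 = -31°C.
Density altitude = 0 + 120 × (-31) = 0 + (-3720) = -3720 ft.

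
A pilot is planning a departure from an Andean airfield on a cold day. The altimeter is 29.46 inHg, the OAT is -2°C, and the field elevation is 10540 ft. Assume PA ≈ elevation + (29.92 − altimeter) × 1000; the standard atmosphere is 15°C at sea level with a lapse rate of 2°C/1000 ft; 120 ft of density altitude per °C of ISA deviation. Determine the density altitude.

Pressure altitude = 10540 + (29.92 − 29.46) × 1000 = 10540 + (+460) = 11000 ft.
ISA temperature at 11000 ft = 15 − 2 × (11000/1000) = -7°C.
ISA deviation = -2 − (-7) = +5°C.
Density altitude = 11000 + 120 × (5) = 11600 ft.

11600 ft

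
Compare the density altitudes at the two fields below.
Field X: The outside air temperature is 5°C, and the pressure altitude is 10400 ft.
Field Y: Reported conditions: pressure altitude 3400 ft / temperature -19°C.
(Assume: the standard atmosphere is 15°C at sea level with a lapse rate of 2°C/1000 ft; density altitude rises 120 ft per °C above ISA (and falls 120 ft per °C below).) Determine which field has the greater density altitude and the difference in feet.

Field X: ISA temp = -5.8°C, deviation +10.8°C, DA = 10400 + 120 × 10.8 = 11696 ft.
Field Y: ISA temp = 8.2°C, deviation -27.2°C, DA = 3400 + 120 × (-27.2) = 136 ft.
Field X is higher by 11696 − 136 = 11560 ft.

Field X by 11560 ft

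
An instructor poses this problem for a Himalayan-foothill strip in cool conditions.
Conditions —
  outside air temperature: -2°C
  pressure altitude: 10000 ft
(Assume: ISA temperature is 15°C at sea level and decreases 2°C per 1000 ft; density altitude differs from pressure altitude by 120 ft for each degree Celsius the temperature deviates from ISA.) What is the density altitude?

ISA temperature at 10000 ft = 15 − 2 × (10000/1000) = -5°C.
ISA deviation = -2 − (-5) = +3°C.
Density altitude = 10000 + 120 × (3) = 10000 + (+360) = 10360 ft.

10360 ft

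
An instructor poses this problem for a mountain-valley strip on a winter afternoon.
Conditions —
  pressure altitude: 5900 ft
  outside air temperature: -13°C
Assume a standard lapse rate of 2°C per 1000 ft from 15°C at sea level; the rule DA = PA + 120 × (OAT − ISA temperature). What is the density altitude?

ISA temperature at 5900 ft = 15 − 2 × (5900/1000) = 3.2°C.
ISA deviation = -13 − 3.2 = -16.2°C.
Density altitude = 5900 + 120 × (-16.2) = 5900 + (-1944) = 3956 ft.

3956 ft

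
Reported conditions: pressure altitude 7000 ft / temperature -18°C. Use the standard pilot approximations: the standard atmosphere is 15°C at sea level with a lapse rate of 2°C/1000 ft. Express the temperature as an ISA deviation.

ISA-19°C

ISA temperature at 7000 ft = 15 − 2 × (7000/1000) = 1°C.
Deviation = OAT − ISA = -18 − 1 = -19°C.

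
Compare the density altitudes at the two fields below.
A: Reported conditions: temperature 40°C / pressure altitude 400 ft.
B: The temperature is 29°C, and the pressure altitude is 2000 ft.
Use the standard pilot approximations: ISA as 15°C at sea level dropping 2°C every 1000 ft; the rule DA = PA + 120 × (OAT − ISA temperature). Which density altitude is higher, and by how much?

B by 664 ft

A: ISA temp = 14.2°C, deviation +25.8°C, DA = 400 + 120 × 25.8 = 3496 ft.
B: ISA temp = 11°C, deviation +18°C, DA = 2000 + 120 × 18 = 4160 ft.
B is higher by 4160 − 3496 = 664 ft.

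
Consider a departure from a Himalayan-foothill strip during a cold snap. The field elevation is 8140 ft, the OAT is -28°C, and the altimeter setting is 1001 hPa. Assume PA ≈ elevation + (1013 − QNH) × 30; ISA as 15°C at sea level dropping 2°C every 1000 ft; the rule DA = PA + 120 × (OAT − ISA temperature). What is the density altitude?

Pressure altitude = 8140 + (1013 − 1001) × 30 = 8140 + (+360) = 8500 ft.
ISA temperature at 8500 ft = 15 − 2 × (8500/1000) = -2°C.
ISA deviation = -28 − (-2) = -26°C.
Density altitude = 8500 + 120 × (-26) = 5380 ft.

5380 ft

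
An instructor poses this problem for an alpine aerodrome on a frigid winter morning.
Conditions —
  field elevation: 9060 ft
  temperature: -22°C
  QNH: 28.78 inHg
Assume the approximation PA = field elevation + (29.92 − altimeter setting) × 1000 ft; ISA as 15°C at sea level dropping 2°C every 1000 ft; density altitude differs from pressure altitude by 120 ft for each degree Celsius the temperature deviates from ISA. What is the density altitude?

Pressure altitude = 9060 + (29.92 − 28.78) × 1000 = 9060 + (+1140) = 10200 ft.
ISA temperature at 10200 ft = 15 − 2 × (10200/1000) = -5.4°C.
ISA deviation = -22 − (-5.4) = -16.6°C.
Density altitude = 10200 + 120 × (-16.6) = 8208 ft.

8208 ft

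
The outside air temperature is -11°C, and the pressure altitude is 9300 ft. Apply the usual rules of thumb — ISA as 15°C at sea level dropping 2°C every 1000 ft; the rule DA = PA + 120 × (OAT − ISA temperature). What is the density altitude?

8412 ft

ISA temperature at 9300 ft = 15 − 2 × (9300/1000) = -3.6°C.
ISA deviation = -11 − (-3.6) = -7.4°C.
Density altitude = 9300 + 120 × (-7.4) = 9300 + (-888) = 8412 ft.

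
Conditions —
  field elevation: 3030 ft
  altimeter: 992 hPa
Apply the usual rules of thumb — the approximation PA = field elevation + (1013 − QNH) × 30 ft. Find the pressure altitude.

Pressure correction = (1013 − 992) × 30 = +630 ft.
Pressure altitude = 3030 + (+630) = 3660 ft.

3660 ft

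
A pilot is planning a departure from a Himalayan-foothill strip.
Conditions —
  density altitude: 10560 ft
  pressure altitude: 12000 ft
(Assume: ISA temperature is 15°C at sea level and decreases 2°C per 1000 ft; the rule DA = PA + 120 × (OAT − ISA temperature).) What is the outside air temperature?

Density altitude − pressure altitude = 10560 − 12000 = -1440 ft.
At 120 ft/°C that is an ISA deviation of -1440/120 = -12°C.
ISA temperature at 12000 ft = 15 − 2 × (12000/1000) = -9°C.
OAT = ISA + deviation = -9 + (-12) = -21°C.

-21°C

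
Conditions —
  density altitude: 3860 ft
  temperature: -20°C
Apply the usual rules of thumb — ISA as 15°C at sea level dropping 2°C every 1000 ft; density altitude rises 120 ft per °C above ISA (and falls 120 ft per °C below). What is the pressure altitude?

6500 ft

DA = PA + 120 × (OAT − (15 − 2·PA/1000)) = PA + 120·OAT − 1800 + 0.24·PA = 1.24·PA + 120·OAT − 1800.
So 1.24·PA = 3860 − 120 × (-20) + 1800 = 8060.
PA = 8060 / 1.24 = 6500 ft.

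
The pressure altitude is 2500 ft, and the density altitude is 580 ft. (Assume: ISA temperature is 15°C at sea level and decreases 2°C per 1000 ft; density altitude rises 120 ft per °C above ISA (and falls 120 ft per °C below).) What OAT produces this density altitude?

Density altitude − pressure altitude = 580 − 2500 = -1920 ft.
At 120 ft/°C that is an ISA deviation of -1920/120 = -16°C.
ISA temperature at 2500 ft = 15 − 2 × (2500/1000) = 10°C.
OAT = ISA + deviation = 10 + (-16) = -6°C.

-6°C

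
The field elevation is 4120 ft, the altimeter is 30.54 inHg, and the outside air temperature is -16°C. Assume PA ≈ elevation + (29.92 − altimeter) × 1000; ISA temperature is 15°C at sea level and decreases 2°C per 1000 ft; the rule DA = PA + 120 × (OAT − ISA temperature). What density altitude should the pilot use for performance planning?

Pressure altitude = 4120 + (29.92 − 30.54) × 1000 = 4120 + (-620) = 3500 ft.
ISA temperature at 3500 ft = 15 − 2 × (3500/1000) = 8°C.
ISA deviation = -16 − 8 = -24°C.
Density altitude = 3500 + 120 × (-24) = 620 ft.

620 ft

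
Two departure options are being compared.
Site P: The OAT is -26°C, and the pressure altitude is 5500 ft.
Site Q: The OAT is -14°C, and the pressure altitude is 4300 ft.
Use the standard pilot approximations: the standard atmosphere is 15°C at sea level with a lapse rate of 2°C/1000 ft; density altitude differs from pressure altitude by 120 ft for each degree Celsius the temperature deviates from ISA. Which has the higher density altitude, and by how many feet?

Site P by 48 ft

Site P: ISA temp = 4°C, deviation -30°C, DA = 5500 + 120 × (-30) = 1900 ft.
Site Q: ISA temp = 6.4°C, deviation -20.4°C, DA = 4300 + 120 × (-20.4) = 1852 ft.
Site P is higher by 1900 − 1852 = 48 ft.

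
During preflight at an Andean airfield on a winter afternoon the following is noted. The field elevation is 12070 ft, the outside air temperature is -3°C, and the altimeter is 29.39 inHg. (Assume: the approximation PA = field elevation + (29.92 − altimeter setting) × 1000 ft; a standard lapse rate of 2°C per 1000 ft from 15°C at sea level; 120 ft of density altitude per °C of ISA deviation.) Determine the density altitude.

Pressure altitude = 12070 + (29.92 − 29.39) × 1000 = 12070 + (+530) = 12600 ft.
ISA temperature at 12600 ft = 15 − 2 × (12600/1000) = -10.2°C.
ISA deviation = -3 − (-10.2) = +7.2°C.
Density altitude = 12600 + 120 × (7.2) = 13464 ft.

13464 ft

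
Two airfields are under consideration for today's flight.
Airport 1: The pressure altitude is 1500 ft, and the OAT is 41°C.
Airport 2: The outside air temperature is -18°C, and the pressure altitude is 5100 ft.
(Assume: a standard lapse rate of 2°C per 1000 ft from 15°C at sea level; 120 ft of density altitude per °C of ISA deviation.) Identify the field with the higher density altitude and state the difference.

Airport 1: ISA temp = 12°C, deviation +29°C, DA = 1500 + 120 × 29 = 4980 ft.
Airport 2: ISA temp = 4.8°C, deviation -22.8°C, DA = 5100 + 120 × (-22.8) = 2364 ft.
Airport 1 is higher by 4980 − 2364 = 2616 ft.

Airport 1 by 2616 ft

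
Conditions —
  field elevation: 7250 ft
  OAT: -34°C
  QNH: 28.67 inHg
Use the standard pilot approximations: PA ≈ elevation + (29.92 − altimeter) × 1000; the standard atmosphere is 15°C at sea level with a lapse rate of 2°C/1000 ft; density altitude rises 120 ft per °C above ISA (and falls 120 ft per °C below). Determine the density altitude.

4660 ft

Pressure altitude = 7250 + (29.92 − 28.67) × 1000 = 7250 + (+1250) = 8500 ft.
ISA temperature at 8500 ft = 15 − 2 × (8500/1000) = -2°C.
ISA deviation = -34 − (-2) = -32°C.
Density altitude = 8500 + 120 × (-32) = 4660 ft.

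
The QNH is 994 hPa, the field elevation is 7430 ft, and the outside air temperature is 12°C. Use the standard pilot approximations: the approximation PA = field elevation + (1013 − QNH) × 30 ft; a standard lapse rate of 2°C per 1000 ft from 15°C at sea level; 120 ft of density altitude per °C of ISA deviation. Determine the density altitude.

9560 ft

Pressure altitude = 7430 + (1013 − 994) × 30 = 7430 + (+570) = 8000 ft.
ISA temperature at 8000 ft = 15 − 2 × (8000/1000) = -1°C.
ISA deviation = 12 − (-1) = +13°C.
Density altitude = 8000 + 120 × (13) = 9560 ft.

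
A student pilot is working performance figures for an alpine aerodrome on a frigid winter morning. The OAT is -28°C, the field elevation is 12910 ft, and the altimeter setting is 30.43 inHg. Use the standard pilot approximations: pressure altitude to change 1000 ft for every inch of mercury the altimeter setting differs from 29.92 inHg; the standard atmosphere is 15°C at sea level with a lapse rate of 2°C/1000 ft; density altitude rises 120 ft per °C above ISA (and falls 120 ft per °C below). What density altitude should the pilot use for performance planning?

10216 ft

Pressure altitude = 12910 + (29.92 − 30.43) × 1000 = 12910 + (-510) = 12400 ft.
ISA temperature at 12400 ft = 15 − 2 × (12400/1000) = -9.8°C.
ISA deviation = -28 − (-9.8) = -18.2°C.
Density altitude = 12400 + 120 × (-18.2) = 10216 ft.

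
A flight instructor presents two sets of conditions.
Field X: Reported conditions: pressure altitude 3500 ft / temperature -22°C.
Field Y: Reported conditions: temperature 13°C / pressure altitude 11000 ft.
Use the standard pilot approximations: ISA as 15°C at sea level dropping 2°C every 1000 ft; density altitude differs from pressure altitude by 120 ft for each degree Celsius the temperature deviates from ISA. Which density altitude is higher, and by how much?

Field X: ISA temp = 8°C, deviation -30°C, DA = 3500 + 120 × (-30) = -100 ft.
Field Y: ISA temp = -7°C, deviation +20°C, DA = 11000 + 120 × 20 = 13400 ft.
Field Y is higher by 13400 − (-100) = 13500 ft.

Field Y by 13500 ft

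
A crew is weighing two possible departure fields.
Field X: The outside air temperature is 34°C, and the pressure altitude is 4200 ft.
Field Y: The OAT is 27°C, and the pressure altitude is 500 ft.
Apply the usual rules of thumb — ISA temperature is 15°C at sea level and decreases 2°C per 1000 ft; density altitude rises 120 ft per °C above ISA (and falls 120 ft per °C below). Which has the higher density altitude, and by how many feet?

Field X: ISA temp = 6.6°C, deviation +27.4°C, DA = 4200 + 120 × 27.4 = 7488 ft.
Field Y: ISA temp = 14°C, deviation +13°C, DA = 500 + 120 × 13 = 2060 ft.
Field X is higher by 7488 − 2060 = 5428 ft.

Field X by 5428 ft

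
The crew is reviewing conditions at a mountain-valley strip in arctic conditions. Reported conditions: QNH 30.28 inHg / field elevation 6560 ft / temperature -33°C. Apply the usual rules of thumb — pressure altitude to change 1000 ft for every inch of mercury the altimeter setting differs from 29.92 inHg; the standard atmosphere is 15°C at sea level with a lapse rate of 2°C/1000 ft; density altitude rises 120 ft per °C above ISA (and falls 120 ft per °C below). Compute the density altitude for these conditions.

Pressure altitude = 6560 + (29.92 − 30.28) × 1000 = 6560 + (-360) = 6200 ft.
ISA temperature at 6200 ft = 15 − 2 × (6200/1000) = 2.6°C.
ISA deviation = -33 − 2.6 = -35.6°C.
Density altitude = 6200 + 120 × (-35.6) = 1928 ft.

1928 ft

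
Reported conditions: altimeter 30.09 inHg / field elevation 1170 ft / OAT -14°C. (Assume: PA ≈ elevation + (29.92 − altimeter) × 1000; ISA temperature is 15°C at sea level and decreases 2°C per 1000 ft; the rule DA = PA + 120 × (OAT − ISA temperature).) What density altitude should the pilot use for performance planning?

Pressure altitude = 1170 + (29.92 − 30.09) × 1000 = 1170 + (-170) = 1000 ft.
ISA temperature at 1000 ft = 15 − 2 × (1000/1000) = 13°C.
ISA deviation = -14 − 13 = -27°C.
Density altitude = 1000 + 120 × (-27) = -2240 ft.

-2240 ft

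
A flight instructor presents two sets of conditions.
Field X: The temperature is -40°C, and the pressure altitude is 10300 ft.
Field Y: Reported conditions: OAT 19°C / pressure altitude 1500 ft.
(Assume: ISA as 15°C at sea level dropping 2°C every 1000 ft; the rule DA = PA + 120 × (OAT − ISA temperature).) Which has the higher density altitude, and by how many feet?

Field X by 3832 ft

Field X: ISA temp = -5.6°C, deviation -34.4°C, DA = 10300 + 120 × (-34.4) = 6172 ft.
Field Y: ISA temp = 12°C, deviation +7°C, DA = 1500 + 120 × 7 = 2340 ft.
Field X is higher by 6172 − 2340 = 3832 ft.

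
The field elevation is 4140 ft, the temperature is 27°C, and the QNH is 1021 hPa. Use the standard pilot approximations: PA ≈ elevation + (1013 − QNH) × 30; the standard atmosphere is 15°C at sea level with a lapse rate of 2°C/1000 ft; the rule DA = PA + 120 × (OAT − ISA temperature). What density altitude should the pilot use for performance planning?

Pressure altitude = 4140 + (1013 − 1021) × 30 = 4140 + (-240) = 3900 ft.
ISA temperature at 3900 ft = 15 − 2 × (3900/1000) = 7.2°C.
ISA deviation = 27 − 7.2 = +19.8°C.
Density altitude = 3900 + 120 × (19.8) = 6276 ft.

6276 ft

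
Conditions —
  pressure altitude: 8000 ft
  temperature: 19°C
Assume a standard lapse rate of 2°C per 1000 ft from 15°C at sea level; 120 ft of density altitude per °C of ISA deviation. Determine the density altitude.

10400 ft

ISA temperature at 8000 ft = 15 − 2 × (8000/1000) = -1°C.
ISA deviation = 19 − (-1) = +20°C.
Density altitude = 8000 + 120 × (20) = 8000 + (+2400) = 10400 ft.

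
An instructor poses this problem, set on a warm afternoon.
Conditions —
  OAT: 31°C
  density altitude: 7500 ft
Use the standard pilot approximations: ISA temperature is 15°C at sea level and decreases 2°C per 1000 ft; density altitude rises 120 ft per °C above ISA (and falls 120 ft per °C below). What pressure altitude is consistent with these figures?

4500 ft

DA = PA + 120 × (OAT − (15 − 2·PA/1000)) = PA + 120·OAT − 1800 + 0.24·PA = 1.24·PA + 120·OAT − 1800.
So 1.24·PA = 7500 − 120 × 31 + 1800 = 5580.
PA = 5580 / 1.24 = 4500 ft.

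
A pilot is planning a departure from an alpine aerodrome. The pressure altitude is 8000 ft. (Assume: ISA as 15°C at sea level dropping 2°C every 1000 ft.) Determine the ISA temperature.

-1°C

ISA temperature = 15 − 2 × (8000/1000) = 15 − 16 = -1°C.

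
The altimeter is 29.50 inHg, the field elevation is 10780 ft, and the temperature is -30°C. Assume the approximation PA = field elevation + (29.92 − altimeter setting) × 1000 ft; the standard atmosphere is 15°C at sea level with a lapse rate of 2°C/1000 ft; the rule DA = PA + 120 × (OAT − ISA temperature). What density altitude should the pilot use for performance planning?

8488 ft

Pressure altitude = 10780 + (29.92 − 29.50) × 1000 = 10780 + (+420) = 11200 ft.
ISA temperature at 11200 ft = 15 − 2 × (11200/1000) = -7.4°C.
ISA deviation = -30 − (-7.4) = -22.6°C.
Density altitude = 11200 + 120 × (-22.6) = 8488 ft.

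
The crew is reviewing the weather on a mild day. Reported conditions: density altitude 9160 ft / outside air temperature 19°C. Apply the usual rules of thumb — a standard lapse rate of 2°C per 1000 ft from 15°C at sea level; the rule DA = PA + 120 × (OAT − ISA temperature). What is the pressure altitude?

DA = PA + 120 × (OAT − (15 − 2·PA/1000)) = PA + 120·OAT − 1800 + 0.24·PA = 1.24·PA + 120·OAT − 1800.
So 1.24·PA = 9160 − 120 × 19 + 1800 = 8680.
PA = 8680 / 1.24 = 7000 ft.

7000 ft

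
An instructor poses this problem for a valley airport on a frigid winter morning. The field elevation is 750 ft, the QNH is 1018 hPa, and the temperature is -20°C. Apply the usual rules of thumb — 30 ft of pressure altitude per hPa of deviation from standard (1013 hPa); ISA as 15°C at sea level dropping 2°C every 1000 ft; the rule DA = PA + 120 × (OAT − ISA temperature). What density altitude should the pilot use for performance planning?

-3456 ft

Pressure altitude = 750 + (1013 − 1018) × 30 = 750 + (-150) = 600 ft.
ISA temperature at 600 ft = 15 − 2 × (600/1000) = 13.8°C.
ISA deviation = -20 − 13.8 = -33.8°C.
Density altitude = 600 + 120 × (-33.8) = -3456 ft.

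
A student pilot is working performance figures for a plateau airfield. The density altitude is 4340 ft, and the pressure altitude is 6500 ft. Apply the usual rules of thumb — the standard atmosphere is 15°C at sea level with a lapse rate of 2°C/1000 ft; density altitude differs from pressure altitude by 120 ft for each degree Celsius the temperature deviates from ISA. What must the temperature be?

Density altitude − pressure altitude = 4340 − 6500 = -2160 ft.
At 120 ft/°C that is an ISA deviation of -2160/120 = -18°C.
ISA temperature at 6500 ft = 15 − 2 × (6500/1000) = 2°C.
OAT = ISA + deviation = 2 + (-18) = -16°C.

-16°C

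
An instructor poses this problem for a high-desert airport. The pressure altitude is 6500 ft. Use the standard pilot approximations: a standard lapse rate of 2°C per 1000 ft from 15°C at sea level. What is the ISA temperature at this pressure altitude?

2°C

ISA temperature = 15 − 2 × (6500/1000) = 15 − 13 = 2°C.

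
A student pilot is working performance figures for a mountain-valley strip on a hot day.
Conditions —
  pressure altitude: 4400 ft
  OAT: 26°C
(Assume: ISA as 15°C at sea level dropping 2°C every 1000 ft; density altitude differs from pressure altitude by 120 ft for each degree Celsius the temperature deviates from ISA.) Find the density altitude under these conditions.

6776 ft

ISA temperature at 4400 ft = 15 − 2 × (4400/1000) = 6.2°C.
ISA deviation = 26 − 6.2 = +19.8°C.
Density altitude = 4400 + 120 × (19.8) = 4400 + (+2376) = 6776 ft.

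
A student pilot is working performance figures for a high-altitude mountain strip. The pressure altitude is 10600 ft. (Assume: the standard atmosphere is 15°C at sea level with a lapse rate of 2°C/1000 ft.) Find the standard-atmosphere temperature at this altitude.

ISA temperature = 15 − 2 × (10600/1000) = 15 − 21.2 = -6.2°C.

-6.2°C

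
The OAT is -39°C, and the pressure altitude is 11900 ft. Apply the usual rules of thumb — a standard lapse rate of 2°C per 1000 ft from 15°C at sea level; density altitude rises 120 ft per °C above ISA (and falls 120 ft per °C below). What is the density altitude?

8276 ft

ISA temperature at 11900 ft = 15 − 2 × (11900/1000) = -8.8°C.
ISA deviation = -39 − (-8.8) = -30.2°C.
Density altitude = 11900 + 120 × (-30.2) = 11900 + (-3624) = 8276 ft.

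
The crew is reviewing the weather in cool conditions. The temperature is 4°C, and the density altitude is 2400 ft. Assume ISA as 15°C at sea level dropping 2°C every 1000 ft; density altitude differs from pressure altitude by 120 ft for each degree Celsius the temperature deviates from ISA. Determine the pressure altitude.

3000 ft

DA = PA + 120 × (OAT − (15 − 2·PA/1000)) = PA + 120·OAT − 1800 + 0.24·PA = 1.24·PA + 120·OAT − 1800.
So 1.24·PA = 2400 − 120 × 4 + 1800 = 3720.
PA = 3720 / 1.24 = 3000 ft.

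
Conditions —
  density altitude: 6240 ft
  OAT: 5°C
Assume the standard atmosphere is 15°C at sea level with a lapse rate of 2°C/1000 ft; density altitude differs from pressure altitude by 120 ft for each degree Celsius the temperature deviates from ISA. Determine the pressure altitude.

DA = PA + 120 × (OAT − (15 − 2·PA/1000)) = PA + 120·OAT − 1800 + 0.24·PA = 1.24·PA + 120·OAT − 1800.
So 1.24·PA = 6240 − 120 × 5 + 1800 = 7440.
PA = 7440 / 1.24 = 6000 ft.

6000 ft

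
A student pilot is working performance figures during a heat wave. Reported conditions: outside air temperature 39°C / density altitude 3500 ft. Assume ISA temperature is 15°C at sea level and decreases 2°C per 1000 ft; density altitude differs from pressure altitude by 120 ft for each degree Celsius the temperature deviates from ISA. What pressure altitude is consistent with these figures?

500 ft

DA = PA + 120 × (OAT − (15 − 2·PA/1000)) = PA + 120·OAT − 1800 + 0.24·PA = 1.24·PA + 120·OAT − 1800.
So 1.24·PA = 3500 − 120 × 39 + 1800 = 620.
PA = 620 / 1.24 = 500 ft.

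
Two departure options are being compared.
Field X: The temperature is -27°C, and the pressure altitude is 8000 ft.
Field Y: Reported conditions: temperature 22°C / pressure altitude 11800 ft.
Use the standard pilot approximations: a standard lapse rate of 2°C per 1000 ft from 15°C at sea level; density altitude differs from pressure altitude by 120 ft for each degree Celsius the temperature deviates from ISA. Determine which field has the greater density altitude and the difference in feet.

Field X: ISA temp = -1°C, deviation -26°C, DA = 8000 + 120 × (-26) = 4880 ft.
Field Y: ISA temp = -8.6°C, deviation +30.6°C, DA = 11800 + 120 × 30.6 = 15472 ft.
Field Y is higher by 15472 − 4880 = 10592 ft.

Field Y by 10592 ft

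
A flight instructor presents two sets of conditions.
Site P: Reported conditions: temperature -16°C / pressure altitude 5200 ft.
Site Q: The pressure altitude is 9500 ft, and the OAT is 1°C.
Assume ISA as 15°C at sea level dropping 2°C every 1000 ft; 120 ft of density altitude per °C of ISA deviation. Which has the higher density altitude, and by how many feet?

Site P: ISA temp = 4.6°C, deviation -20.6°C, DA = 5200 + 120 × (-20.6) = 2728 ft.
Site Q: ISA temp = -4°C, deviation +5°C, DA = 9500 + 120 × 5 = 10100 ft.
Site Q is higher by 10100 − 2728 = 7372 ft.

Site Q by 7372 ft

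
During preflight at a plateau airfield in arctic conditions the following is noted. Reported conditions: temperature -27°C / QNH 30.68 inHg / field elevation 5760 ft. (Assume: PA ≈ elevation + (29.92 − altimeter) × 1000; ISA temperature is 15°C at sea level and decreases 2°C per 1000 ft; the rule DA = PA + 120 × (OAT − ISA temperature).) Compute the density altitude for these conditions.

1160 ft

Pressure altitude = 5760 + (29.92 − 30.68) × 1000 = 5760 + (-760) = 5000 ft.
ISA temperature at 5000 ft = 15 − 2 × (5000/1000) = 5°C.
ISA deviation = -27 − 5 = -32°C.
Density altitude = 5000 + 120 × (-32) = 1160 ft.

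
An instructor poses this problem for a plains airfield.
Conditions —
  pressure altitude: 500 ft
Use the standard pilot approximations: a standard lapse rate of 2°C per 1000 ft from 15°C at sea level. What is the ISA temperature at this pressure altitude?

14°C

ISA temperature = 15 − 2 × (500/1000) = 15 − 1 = 14°C.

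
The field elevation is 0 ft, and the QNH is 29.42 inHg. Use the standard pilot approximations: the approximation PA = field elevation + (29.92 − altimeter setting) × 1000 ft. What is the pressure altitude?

Pressure correction = (29.92 − 29.42) × 1000 = +500 ft.
Pressure altitude = 0 + (+500) = 500 ft.

500 ft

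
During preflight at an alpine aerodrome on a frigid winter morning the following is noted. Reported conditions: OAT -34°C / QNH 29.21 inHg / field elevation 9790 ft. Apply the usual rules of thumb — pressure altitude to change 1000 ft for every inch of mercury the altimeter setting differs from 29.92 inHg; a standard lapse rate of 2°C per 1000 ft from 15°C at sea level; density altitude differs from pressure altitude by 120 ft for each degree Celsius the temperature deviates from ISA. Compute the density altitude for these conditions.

Pressure altitude = 9790 + (29.92 − 29.21) × 1000 = 9790 + (+710) = 10500 ft.
ISA temperature at 10500 ft = 15 − 2 × (10500/1000) = -6°C.
ISA deviation = -34 − (-6) = -28°C.
Density altitude = 10500 + 120 × (-28) = 7140 ft.

7140 ft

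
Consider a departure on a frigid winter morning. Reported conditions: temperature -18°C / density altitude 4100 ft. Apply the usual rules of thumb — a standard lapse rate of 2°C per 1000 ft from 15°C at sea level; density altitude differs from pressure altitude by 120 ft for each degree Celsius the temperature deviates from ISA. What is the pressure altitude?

6500 ft

DA = PA + 120 × (OAT − (15 − 2·PA/1000)) = PA + 120·OAT − 1800 + 0.24·PA = 1.24·PA + 120·OAT − 1800.
So 1.24·PA = 4100 − 120 × (-18) + 1800 = 8060.
PA = 8060 / 1.24 = 6500 ft.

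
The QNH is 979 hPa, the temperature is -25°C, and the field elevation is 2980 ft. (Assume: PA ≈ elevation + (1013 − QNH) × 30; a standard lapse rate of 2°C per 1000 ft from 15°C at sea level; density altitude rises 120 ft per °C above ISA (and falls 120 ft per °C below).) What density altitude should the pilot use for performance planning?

160 ft

Pressure altitude = 2980 + (1013 − 979) × 30 = 2980 + (+1020) = 4000 ft.
ISA temperature at 4000 ft = 15 − 2 × (4000/1000) = 7°C.
ISA deviation = -25 − 7 = -32°C.
Density altitude = 4000 + 120 × (-32) = 160 ft.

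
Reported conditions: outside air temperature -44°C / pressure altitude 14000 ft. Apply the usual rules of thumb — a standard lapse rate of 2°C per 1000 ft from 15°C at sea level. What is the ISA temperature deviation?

ISA temperature at 14000 ft = 15 − 2 × (14000/1000) = -13°C.
Deviation = OAT − ISA = -44 − (-13) = -31°C.

ISA-31°C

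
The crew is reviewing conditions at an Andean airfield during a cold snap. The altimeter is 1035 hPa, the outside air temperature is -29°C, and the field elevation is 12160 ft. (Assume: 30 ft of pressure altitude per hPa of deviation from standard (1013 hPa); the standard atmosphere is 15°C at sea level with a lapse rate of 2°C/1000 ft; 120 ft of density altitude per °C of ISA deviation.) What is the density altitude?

8980 ft

Pressure altitude = 12160 + (1013 − 1035) × 30 = 12160 + (-660) = 11500 ft.
ISA temperature at 11500 ft = 15 − 2 × (11500/1000) = -8°C.
ISA deviation = -29 − (-8) = -21°C.
Density altitude = 11500 + 120 × (-21) = 8980 ft.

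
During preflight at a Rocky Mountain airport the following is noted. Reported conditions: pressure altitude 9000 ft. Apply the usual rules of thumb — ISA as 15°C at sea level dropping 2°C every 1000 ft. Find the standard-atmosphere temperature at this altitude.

-3°C

ISA temperature = 15 − 2 × (9000/1000) = 15 − 18 = -3°C.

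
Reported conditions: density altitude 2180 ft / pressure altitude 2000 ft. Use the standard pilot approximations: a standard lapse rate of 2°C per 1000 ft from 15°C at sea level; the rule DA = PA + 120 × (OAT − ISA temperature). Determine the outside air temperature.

12.5°C

Density altitude − pressure altitude = 2180 − 2000 = +180 ft.
At 120 ft/°C that is an ISA deviation of 180/120 = +1.5°C.
ISA temperature at 2000 ft = 15 − 2 × (2000/1000) = 11°C.
OAT = ISA + deviation = 11 + (+1.5) = 12.5°C.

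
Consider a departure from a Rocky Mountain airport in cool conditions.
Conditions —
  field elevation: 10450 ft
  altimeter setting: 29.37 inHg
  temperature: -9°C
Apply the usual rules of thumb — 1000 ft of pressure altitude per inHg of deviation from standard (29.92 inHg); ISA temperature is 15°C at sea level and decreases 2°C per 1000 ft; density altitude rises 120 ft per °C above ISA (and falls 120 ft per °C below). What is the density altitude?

10760 ft

Pressure altitude = 10450 + (29.92 − 29.37) × 1000 = 10450 + (+550) = 11000 ft.
ISA temperature at 11000 ft = 15 − 2 × (11000/1000) = -7°C.
ISA deviation = -9 − (-7) = -2°C.
Density altitude = 11000 + 120 × (-2) = 10760 ft.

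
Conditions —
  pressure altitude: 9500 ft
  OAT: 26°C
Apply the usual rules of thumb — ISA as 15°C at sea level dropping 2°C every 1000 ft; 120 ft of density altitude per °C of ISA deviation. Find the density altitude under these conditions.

ISA temperature at 9500 ft = 15 − 2 × (9500/1000) = -4°C.
ISA deviation = 26 − (-4) = +30°C.
Density altitude = 9500 + 120 × (30) = 9500 + (+3600) = 13100 ft.

13100 ft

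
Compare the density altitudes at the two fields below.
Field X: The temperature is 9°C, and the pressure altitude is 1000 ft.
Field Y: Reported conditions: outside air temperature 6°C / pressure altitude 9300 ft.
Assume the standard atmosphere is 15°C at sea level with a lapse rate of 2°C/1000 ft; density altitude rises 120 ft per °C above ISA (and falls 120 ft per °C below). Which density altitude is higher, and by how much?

Field Y by 9932 ft

Field X: ISA temp = 13°C, deviation -4°C, DA = 1000 + 120 × (-4) = 520 ft.
Field Y: ISA temp = -3.6°C, deviation +9.6°C, DA = 9300 + 120 × 9.6 = 10452 ft.
Field Y is higher by 10452 − 520 = 9932 ft.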